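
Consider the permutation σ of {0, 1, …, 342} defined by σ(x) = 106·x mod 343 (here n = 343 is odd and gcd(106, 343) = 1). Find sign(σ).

Trace 162: π^k(162) = [162, 22, 274, 232, 239, 295, 57] for k=0..6.
π_106 has 19 disjoint cycles with lengths [49, 49, 49, 49, 49, 49, 7, 7, 7, 7, 7, 7, 1, 1, 1, 1, 1, 1, 1] on {0,…,342}.
19 cycles on 343: each ℓ→(−1)^(ℓ−1), product (−1)^324 = +1.
Zolotarev: (106|343) = +1, matching the cycle-count sign.

+1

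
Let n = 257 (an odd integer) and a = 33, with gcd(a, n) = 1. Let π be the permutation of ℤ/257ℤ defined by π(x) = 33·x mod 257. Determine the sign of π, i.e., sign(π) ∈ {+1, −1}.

-1

Start at x=29: 29 → 186 → 227 → 38 → 226 → 5 → 165 → … (one orbit).
Cycle type of π: 256 + 1; total 2 cycles.
sign(π) = (−1)^{n − #cycles} = (−1)^{257−2} = (−1)^255 = -1.
Zolotarev: (33|257) = -1, matching the cycle-count sign.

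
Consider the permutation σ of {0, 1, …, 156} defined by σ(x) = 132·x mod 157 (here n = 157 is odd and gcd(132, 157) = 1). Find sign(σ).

+1

Start at x=144: 144 → 11 → 39 → 124 → 40 → 99 → 37 → … (one orbit).
5 cycles of lengths [39, 39, 39, 39, 1].
Σ(ℓ_i−1) = 157−5 = 152; sign = (−1)^152 = +1.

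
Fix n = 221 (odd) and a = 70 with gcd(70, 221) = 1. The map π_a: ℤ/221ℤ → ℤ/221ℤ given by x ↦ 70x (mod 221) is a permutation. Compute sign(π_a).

-1

Trace 1: π^k(1) = [1, 70, 38, 8, 118, 83, 64] for k=0..6.
30 cycles of lengths [8, 8, 8, 8, 8, 8, 8, 8, 8, 8, 8, 8, 8, 8, 8, 8, 8, 8, 8, 8, 8, 8, 8, 8, 8, 8, 4, 4, 4, 1].
n − c = 221 − 30 = 191; sign = (−1)^191 = -1.
(70|221)_J = -1 (Zolotarev's lemma cross-check).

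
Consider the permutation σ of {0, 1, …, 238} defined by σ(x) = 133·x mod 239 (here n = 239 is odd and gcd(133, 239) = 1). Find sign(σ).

Orbit of 128 under x↦133x: [128, 55, 145, 165, 196, 17, 110]… (length divides ord_239(133)).
π_133 has 3 disjoint cycles with lengths [119, 119, 1] on {0,…,238}.
3 cycles on 239: each ℓ→(−1)^(ℓ−1), product (−1)^236 = +1.

+1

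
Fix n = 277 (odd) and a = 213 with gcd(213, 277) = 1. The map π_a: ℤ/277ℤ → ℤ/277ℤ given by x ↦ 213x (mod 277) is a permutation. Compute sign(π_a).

Start at x=211: 211 → 69 → 16 → 84 → 164 → 30 → 19 → … (one orbit).
Decompose π into cycles: lengths [23, 23, 23, 23, 23, 23, 23, 23, 23, 23, 23, 23, 1] (13 cycles, including the fixed point 0).
13 cycles on 277: each ℓ→(−1)^(ℓ−1), product (−1)^264 = +1.

+1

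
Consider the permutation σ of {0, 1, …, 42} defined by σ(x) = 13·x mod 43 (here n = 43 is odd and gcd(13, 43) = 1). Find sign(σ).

+1

Trace 14: π^k(14) = [14, 10, 1, 13, 40, 4, 9] for k=0..6.
The orbit structure of x ↦ 13x mod 43: 3 orbits of sizes [21, 21, 1].
3 cycles on 43: each ℓ→(−1)^(ℓ−1), product (−1)^40 = +1.
The Jacobi symbol (13|43) = +1 (Zolotarev) agrees.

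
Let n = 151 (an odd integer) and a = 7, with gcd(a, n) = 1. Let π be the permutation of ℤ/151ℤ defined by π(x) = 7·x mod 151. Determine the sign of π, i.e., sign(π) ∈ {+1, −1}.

-1

Orbit of 69 under x↦7x: [69, 30, 59, 111, 22, 3, 21]… (length divides ord_151(7)).
2 cycles of lengths [150, 1].
n − c = 151 − 2 = 149; sign = (−1)^149 = -1.
Zolotarev: (7|151) = -1, matching the cycle-count sign.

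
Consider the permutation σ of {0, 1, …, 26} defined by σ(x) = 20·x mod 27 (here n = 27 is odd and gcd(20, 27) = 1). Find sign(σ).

Trace 22: π^k(22) = [22, 8, 25, 14, 10, 11, 4] for k=0..6.
Cycle type of π: 18 + 6 + 2 + 1; total 4 cycles.
4 cycles on 27: each ℓ→(−1)^(ℓ−1), product (−1)^23 = -1.
Via Zolotarev, sign(π_{20}) = (20|27) = -1.

-1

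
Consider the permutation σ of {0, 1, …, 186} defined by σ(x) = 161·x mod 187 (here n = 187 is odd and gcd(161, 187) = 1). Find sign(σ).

Orbit of 128 under x↦161x: [128, 38, 134, 69, 76, 81, 138]… (length divides ord_187(161)).
Cycle type of π: 40×4 + 10 + 8×2 + 1; total 8 cycles.
n − c = 187 − 8 = 179; sign = (−1)^179 = -1.

-1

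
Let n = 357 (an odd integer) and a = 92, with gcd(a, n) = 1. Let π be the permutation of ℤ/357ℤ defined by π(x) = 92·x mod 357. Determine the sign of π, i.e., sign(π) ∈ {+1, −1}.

Trace 260: π^k(260) = [260, 1, 92, 253, 71, 106, 113] for k=0..6.
π_92 has 35 disjoint cycles with lengths [16, 16, 16, 16, 16, 16, 16, 16, 16, 16, 16, 16, 16, 16, 16, 16, 16, 16, 16, 16, 16, 2, 2, 2, 2, 2, 2, 2, 1, 1, 1, 1, 1, 1, 1] on {0,…,356}.
35 cycles on 357: each ℓ→(−1)^(ℓ−1), product (−1)^322 = +1.
Zolotarev: (92|357) = +1, matching the cycle-count sign.

+1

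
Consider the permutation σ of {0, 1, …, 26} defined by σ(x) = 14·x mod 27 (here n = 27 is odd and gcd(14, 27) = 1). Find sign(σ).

-1

Trace 4: π^k(4) = [4, 2, 1, 14, 7, 17, 22] for k=0..6.
The orbit structure of x ↦ 14x mod 27: 4 orbits of sizes [18, 6, 2, 1].
With 4 cycles on 27 points, sign = (−1)^{27−4} = -1.
Check: (14/27) = -1 by Zolotarev.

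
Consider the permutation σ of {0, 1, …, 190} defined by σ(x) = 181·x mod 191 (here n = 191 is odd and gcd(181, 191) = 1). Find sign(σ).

Trace 125: π^k(125) = [125, 87, 85, 105, 96, 186, 50] for k=0..6.
Cycle lengths of π_181 on ℤ/191ℤ: [190, 1]; 2 cycles in total.
2 cycles on 191: each ℓ→(−1)^(ℓ−1), product (−1)^189 = -1.
Zolotarev: (181|191) = -1, matching the cycle-count sign.

-1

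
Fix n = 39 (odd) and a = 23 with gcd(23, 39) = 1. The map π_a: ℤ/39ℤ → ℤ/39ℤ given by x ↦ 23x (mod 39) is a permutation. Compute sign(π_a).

Orbit of 23 under x↦23x: [23, 22, 38, 16, 17, 1]… (length divides ord_39(23)).
Cycle type of π: 6×6 + 2 + 1; total 8 cycles.
n − c = 39 − 8 = 31; sign = (−1)^31 = -1.
(23|39)_J = -1 (Zolotarev's lemma cross-check).

-1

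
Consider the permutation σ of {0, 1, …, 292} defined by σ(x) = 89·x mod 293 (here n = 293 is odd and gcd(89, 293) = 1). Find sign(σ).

Start at x=164: 164 → 239 → 175 → 46 → 285 → 167 → 213 → … (one orbit).
Cycle type of π: 292 + 1; total 2 cycles.
With 2 cycles on 293 points, sign = (−1)^{293−2} = -1.
Zolotarev: (89|293) = -1, matching the cycle-count sign.

-1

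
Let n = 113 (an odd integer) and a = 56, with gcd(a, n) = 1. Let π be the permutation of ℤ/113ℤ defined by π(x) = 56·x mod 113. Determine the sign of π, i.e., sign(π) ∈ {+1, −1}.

+1

Trace 111: π^k(111) = [111, 1, 56, 85, 14, 106, 60] for k=0..6.
The orbit structure of x ↦ 56x mod 113: 5 orbits of sizes [28, 28, 28, 28, 1].
Σ(ℓ_i−1) = 113−5 = 108; sign = (−1)^108 = +1.
(56|113)_J = +1 (Zolotarev's lemma cross-check).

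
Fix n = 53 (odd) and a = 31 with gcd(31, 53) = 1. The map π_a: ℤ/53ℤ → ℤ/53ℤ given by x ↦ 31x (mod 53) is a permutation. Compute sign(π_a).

Trace 42: π^k(42) = [42, 30, 29, 51, 44, 39, 43] for k=0..6.
Cycle type of π: 52 + 1; total 2 cycles.
2 cycles on 53: each ℓ→(−1)^(ℓ−1), product (−1)^51 = -1.
Zolotarev: (31|53) = -1, matching the cycle-count sign.

-1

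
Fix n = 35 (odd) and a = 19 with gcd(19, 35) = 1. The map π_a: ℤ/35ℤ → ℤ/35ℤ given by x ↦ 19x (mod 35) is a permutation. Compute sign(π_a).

-1

Orbit of 1 under x↦19x: [1, 19, 11, 34, 16, 24]… (length divides ord_35(19)).
Cycle type of π: 6×5 + 2×2 + 1; total 8 cycles.
35 − 8 = 27 transpositions; sign(π) = (−1)^27 = -1.
(19|35)_J = -1 (Zolotarev's lemma cross-check).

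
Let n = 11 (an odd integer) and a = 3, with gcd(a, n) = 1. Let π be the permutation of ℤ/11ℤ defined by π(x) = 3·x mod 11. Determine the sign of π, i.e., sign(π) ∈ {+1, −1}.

Trace 5: π^k(5) = [5, 4, 1, 3, 9] for k=0..4.
π_3 has 3 disjoint cycles with lengths [5, 5, 1] on {0,…,10}.
Σ(ℓ_i−1) = 11−3 = 8; sign = (−1)^8 = +1.
The Jacobi symbol (3|11) = +1 (Zolotarev) agrees.

+1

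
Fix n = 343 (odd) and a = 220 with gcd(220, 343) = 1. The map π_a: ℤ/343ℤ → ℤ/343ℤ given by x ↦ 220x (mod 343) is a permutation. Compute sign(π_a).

Orbit of 6 under x↦220x: [6, 291, 222, 134, 325, 156, 20]… (length divides ord_343(220)).
4 cycles of lengths [294, 42, 6, 1].
With 4 cycles on 343 points, sign = (−1)^{343−4} = -1.
Via Zolotarev, sign(π_{220}) = (220|343) = -1.

-1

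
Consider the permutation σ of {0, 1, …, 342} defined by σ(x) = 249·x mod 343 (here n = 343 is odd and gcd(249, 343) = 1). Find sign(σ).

Orbit of 16 under x↦249x: [16, 211, 60, 191, 225, 116, 72]… (length divides ord_343(249)).
7 cycles of lengths [147, 147, 21, 21, 3, 3, 1].
Σ(ℓ_i−1) = 343−7 = 336; sign = (−1)^336 = +1.

+1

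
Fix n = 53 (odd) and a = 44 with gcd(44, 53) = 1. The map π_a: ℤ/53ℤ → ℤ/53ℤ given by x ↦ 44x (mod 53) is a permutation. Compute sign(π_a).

+1

Trace 49: π^k(49) = [49, 36, 47, 1, 44, 28, 13] for k=0..6.
π_44 has 5 disjoint cycles with lengths [13, 13, 13, 13, 1] on {0,…,52}.
53 − 5 = 48 transpositions; sign(π) = (−1)^48 = +1.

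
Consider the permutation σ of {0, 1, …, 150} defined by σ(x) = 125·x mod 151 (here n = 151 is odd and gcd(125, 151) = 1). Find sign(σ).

+1

Start at x=44: 44 → 64 → 148 → 78 → 86 → 29 → 1 → … (one orbit).
7 cycles of lengths [25, 25, 25, 25, 25, 25, 1].
n − c = 151 − 7 = 144; sign = (−1)^144 = +1.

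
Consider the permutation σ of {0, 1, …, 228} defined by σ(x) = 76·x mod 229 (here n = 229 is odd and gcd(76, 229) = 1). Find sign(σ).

Trace 36: π^k(36) = [36, 217, 4, 75, 204, 161, 99] for k=0..6.
π_76 has 3 disjoint cycles with lengths [114, 114, 1] on {0,…,228}.
Σ(ℓ_i−1) = 229−3 = 226; sign = (−1)^226 = +1.
Check: (76/229) = +1 by Zolotarev.

+1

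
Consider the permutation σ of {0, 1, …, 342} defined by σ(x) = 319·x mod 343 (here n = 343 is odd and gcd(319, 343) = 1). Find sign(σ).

+1

Trace 191: π^k(191) = [191, 218, 256, 30, 309, 130, 310] for k=0..6.
π_319 has 7 disjoint cycles with lengths [147, 147, 21, 21, 3, 3, 1] on {0,…,342}.
n − c = 343 − 7 = 336; sign = (−1)^336 = +1.
Check: (319/343) = +1 by Zolotarev.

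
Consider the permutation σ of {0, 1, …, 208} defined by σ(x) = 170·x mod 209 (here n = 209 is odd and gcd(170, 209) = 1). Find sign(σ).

-1

Start at x=75: 75 → 1 → 170 → 58 → 37 → 20 → 56 → … (one orbit).
The orbit structure of x ↦ 170x mod 209: 30 orbits of sizes [10, 10, 10, 10, 10, 10, 10, 10, 10, 10, 10, 10, 10, 10, 10, 10, 10, 10, 5, 5, 2, 2, 2, 2, 2, 2, 2, 2, 2, 1].
30 cycles on 209: each ℓ→(−1)^(ℓ−1), product (−1)^179 = -1.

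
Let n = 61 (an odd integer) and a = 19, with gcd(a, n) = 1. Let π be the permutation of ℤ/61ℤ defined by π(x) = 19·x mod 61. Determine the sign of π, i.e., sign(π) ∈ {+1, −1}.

Orbit of 56 under x↦19x: [56, 27, 25, 48, 58, 4, 15]… (length divides ord_61(19)).
Cycle lengths of π_19 on ℤ/61ℤ: [30, 30, 1]; 3 cycles in total.
n − c = 61 − 3 = 58; sign = (−1)^58 = +1.
(19|61)_J = +1 (Zolotarev's lemma cross-check).

+1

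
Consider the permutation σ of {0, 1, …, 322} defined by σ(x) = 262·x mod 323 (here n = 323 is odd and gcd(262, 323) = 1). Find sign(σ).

Trace 227: π^k(227) = [227, 42, 22, 273, 143, 321, 122] for k=0..6.
5 cycles of lengths [144, 144, 18, 16, 1].
5 cycles on 323: each ℓ→(−1)^(ℓ−1), product (−1)^318 = +1.
(262|323)_J = +1 (Zolotarev's lemma cross-check).

+1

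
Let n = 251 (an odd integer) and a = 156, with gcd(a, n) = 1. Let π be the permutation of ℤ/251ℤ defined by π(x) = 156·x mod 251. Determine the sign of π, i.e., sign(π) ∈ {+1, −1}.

+1

Trace 3: π^k(3) = [3, 217, 218, 123, 112, 153, 23] for k=0..6.
Cycle lengths of π_156 on ℤ/251ℤ: [125, 125, 1]; 3 cycles in total.
3 cycles on 251: each ℓ→(−1)^(ℓ−1), product (−1)^248 = +1.
(156|251)_J = +1 (Zolotarev's lemma cross-check).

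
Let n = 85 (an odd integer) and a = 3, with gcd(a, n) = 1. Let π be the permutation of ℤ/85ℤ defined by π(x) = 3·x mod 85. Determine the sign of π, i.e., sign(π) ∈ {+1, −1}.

Orbit of 62 under x↦3x: [62, 16, 48, 59, 7, 21, 63]… (length divides ord_85(3)).
7 cycles of lengths [16, 16, 16, 16, 16, 4, 1].
85 − 7 = 78 transpositions; sign(π) = (−1)^78 = +1.

+1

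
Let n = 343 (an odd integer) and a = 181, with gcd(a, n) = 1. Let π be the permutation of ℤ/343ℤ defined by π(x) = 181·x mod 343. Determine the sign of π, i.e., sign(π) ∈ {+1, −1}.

Orbit of 279 under x↦181x: [279, 78, 55, 8, 76, 36, 342]… (length divides ord_343(181)).
Cycle type of π: 98×3 + 14×3 + 2×3 + 1; total 10 cycles.
10 cycles on 343: each ℓ→(−1)^(ℓ−1), product (−1)^333 = -1.
The Jacobi symbol (181|343) = -1 (Zolotarev) agrees.

-1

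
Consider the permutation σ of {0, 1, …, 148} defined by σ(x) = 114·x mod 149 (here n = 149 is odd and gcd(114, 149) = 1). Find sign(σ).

Orbit of 29 under x↦114x: [29, 28, 63, 30, 142, 96, 67]… (length divides ord_149(114)).
Cycle type of π: 37×4 + 1; total 5 cycles.
149 − 5 = 144 transpositions; sign(π) = (−1)^144 = +1.

+1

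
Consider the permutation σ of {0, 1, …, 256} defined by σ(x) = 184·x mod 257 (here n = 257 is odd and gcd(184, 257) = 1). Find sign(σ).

+1

Start at x=123: 123 → 16 → 117 → 197 → 11 → 225 → 23 → … (one orbit).
π_184 has 5 disjoint cycles with lengths [64, 64, 64, 64, 1] on {0,…,256}.
257 − 5 = 252 transpositions; sign(π) = (−1)^252 = +1.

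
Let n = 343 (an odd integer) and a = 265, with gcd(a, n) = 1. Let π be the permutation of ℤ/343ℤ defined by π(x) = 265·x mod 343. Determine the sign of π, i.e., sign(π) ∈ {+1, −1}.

-1

Orbit of 258 under x↦265x: [258, 113, 104, 120, 244, 176, 335]… (length divides ord_343(265)).
The orbit structure of x ↦ 265x mod 343: 10 orbits of sizes [98, 98, 98, 14, 14, 14, 2, 2, 2, 1].
n − c = 343 − 10 = 333; sign = (−1)^333 = -1.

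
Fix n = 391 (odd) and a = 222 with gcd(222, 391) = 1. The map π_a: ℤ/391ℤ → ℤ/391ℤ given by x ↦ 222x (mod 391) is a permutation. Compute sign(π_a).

-1

Start at x=222: 222 → 18 → 86 → 324 → 375 → 358 → 103 → … (one orbit).
Cycle type of π: 22×17 + 1×17; total 34 cycles.
Σ(ℓ_i−1) = 391−34 = 357; sign = (−1)^357 = -1.
Via Zolotarev, sign(π_{222}) = (222|391) = -1.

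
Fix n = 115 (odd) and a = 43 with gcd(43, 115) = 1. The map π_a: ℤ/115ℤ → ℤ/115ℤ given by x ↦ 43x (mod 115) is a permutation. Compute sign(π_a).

Start at x=81: 81 → 33 → 39 → 67 → 6 → 28 → 54 → … (one orbit).
π_43 has 5 disjoint cycles with lengths [44, 44, 22, 4, 1] on {0,…,114}.
Σ(ℓ_i−1) = 115−5 = 110; sign = (−1)^110 = +1.
(43|115)_J = +1 (Zolotarev's lemma cross-check).

+1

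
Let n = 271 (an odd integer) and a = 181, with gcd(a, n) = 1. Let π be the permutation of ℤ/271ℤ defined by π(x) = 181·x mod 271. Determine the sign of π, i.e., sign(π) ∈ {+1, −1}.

-1

Start at x=241: 241 → 261 → 87 → 29 → 100 → 214 → 252 → … (one orbit).
Cycle type of π: 30×9 + 1; total 10 cycles.
n − c = 271 − 10 = 261; sign = (−1)^261 = -1.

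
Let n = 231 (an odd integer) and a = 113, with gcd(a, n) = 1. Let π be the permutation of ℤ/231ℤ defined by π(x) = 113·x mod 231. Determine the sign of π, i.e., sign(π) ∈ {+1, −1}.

-1

Trace 218: π^k(218) = [218, 148, 92, 1, 113, 64, 71] for k=0..6.
42 cycles of lengths [10, 10, 10, 10, 10, 10, 10, 10, 10, 10, 10, 10, 10, 10, 5, 5, 5, 5, 5, 5, 5, 5, 5, 5, 5, 5, 5, 5, 2, 2, 2, 2, 2, 2, 2, 1, 1, 1, 1, 1, 1, 1].
Σ(ℓ_i−1) = 231−42 = 189; sign = (−1)^189 = -1.
Check: (113/231) = -1 by Zolotarev.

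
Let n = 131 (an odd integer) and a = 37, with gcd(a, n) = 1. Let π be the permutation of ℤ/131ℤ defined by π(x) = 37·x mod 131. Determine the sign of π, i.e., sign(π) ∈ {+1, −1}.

Start at x=84: 84 → 95 → 109 → 103 → 12 → 51 → 53 → … (one orbit).
The orbit structure of x ↦ 37x mod 131: 2 orbits of sizes [130, 1].
With 2 cycles on 131 points, sign = (−1)^{131−2} = -1.

-1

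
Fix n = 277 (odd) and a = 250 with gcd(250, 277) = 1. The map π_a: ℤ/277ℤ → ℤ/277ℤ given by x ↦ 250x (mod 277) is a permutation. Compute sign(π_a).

+1

Orbit of 213 under x↦250x: [213, 66, 157, 193, 52, 258, 236]… (length divides ord_277(250)).
π_250 has 7 disjoint cycles with lengths [46, 46, 46, 46, 46, 46, 1] on {0,…,276}.
With 7 cycles on 277 points, sign = (−1)^{277−7} = +1.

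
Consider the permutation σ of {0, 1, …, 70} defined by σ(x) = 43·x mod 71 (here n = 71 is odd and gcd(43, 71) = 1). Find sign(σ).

+1

Orbit of 50 under x↦43x: [50, 20, 8, 60, 24, 38, 1]… (length divides ord_71(43)).
π_43 has 3 disjoint cycles with lengths [35, 35, 1] on {0,…,70}.
Σ(ℓ_i−1) = 71−3 = 68; sign = (−1)^68 = +1.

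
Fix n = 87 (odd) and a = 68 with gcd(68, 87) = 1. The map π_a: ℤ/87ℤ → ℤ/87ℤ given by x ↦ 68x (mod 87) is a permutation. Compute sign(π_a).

+1

Trace 22: π^k(22) = [22, 17, 25, 47, 64, 2, 49] for k=0..6.
5 cycles of lengths [28, 28, 28, 2, 1].
5 cycles on 87: each ℓ→(−1)^(ℓ−1), product (−1)^82 = +1.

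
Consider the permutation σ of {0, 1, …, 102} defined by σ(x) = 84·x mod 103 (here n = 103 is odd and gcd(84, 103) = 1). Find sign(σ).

-1

Start at x=57: 57 → 50 → 80 → 25 → 40 → 64 → 20 → … (one orbit).
π_84 has 2 disjoint cycles with lengths [102, 1] on {0,…,102}.
sign(π) = (−1)^{n − #cycles} = (−1)^{103−2} = (−1)^101 = -1.
Zolotarev: (84|103) = -1, matching the cycle-count sign.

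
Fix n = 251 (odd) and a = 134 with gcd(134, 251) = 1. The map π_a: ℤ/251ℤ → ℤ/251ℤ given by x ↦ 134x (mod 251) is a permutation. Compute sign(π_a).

-1

Orbit of 207 under x↦134x: [207, 128, 84, 212, 45, 6, 51]… (length divides ord_251(134)).
Decompose π into cycles: lengths [250, 1] (2 cycles, including the fixed point 0).
Σ(ℓ_i−1) = 251−2 = 249; sign = (−1)^249 = -1.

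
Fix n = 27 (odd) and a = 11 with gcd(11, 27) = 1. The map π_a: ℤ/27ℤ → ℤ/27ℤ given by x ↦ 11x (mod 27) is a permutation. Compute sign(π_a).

-1

Orbit of 1 under x↦11x: [1, 11, 13, 8, 7, 23, 10]… (length divides ord_27(11)).
π_11 has 4 disjoint cycles with lengths [18, 6, 2, 1] on {0,…,26}.
Σ(ℓ_i−1) = 27−4 = 23; sign = (−1)^23 = -1.
Check: (11/27) = -1 by Zolotarev.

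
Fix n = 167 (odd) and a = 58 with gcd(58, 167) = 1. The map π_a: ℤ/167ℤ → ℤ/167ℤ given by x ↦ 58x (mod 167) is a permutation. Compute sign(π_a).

Orbit of 11 under x↦58x: [11, 137, 97, 115, 157, 88, 94]… (length divides ord_167(58)).
Cycle lengths of π_58 on ℤ/167ℤ: [83, 83, 1]; 3 cycles in total.
167 − 3 = 164 transpositions; sign(π) = (−1)^164 = +1.

+1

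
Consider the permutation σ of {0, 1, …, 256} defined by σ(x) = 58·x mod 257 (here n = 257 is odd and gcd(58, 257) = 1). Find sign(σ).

Start at x=113: 113 → 129 → 29 → 140 → 153 → 136 → 178 → … (one orbit).
3 cycles of lengths [128, 128, 1].
Σ(ℓ_i−1) = 257−3 = 254; sign = (−1)^254 = +1.

+1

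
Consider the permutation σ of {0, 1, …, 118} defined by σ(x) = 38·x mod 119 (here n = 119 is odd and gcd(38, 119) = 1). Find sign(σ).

-1

Orbit of 115 under x↦38x: [115, 86, 55, 67, 47, 1, 38]… (length divides ord_119(38)).
π_38 has 14 disjoint cycles with lengths [12, 12, 12, 12, 12, 12, 12, 12, 6, 4, 4, 4, 4, 1] on {0,…,118}.
n − c = 119 − 14 = 105; sign = (−1)^105 = -1.
Zolotarev: (38|119) = -1, matching the cycle-count sign.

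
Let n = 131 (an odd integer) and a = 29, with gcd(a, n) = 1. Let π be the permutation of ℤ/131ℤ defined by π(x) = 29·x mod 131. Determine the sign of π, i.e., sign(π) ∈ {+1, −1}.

Trace 47: π^k(47) = [47, 53, 96, 33, 40, 112, 104] for k=0..6.
Cycle type of π: 130 + 1; total 2 cycles.
2 cycles on 131: each ℓ→(−1)^(ℓ−1), product (−1)^129 = -1.

-1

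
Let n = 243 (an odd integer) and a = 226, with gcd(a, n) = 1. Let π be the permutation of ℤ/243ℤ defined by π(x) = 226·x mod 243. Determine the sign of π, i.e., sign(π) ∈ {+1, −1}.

Trace 82: π^k(82) = [82, 64, 127, 28, 10, 73, 217] for k=0..6.
27 cycles of lengths [27, 27, 27, 27, 27, 27, 9, 9, 9, 9, 9, 9, 3, 3, 3, 3, 3, 3, 1, 1, 1, 1, 1, 1, 1, 1, 1].
243 − 27 = 216 transpositions; sign(π) = (−1)^216 = +1.

+1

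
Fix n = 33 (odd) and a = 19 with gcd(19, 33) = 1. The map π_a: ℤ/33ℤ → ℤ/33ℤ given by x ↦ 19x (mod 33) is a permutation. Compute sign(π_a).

Orbit of 19 under x↦19x: [19, 31, 28, 4, 10, 25, 13]… (length divides ord_33(19)).
Cycle lengths of π_19 on ℤ/33ℤ: [10, 10, 10, 1, 1, 1]; 6 cycles in total.
sign(π) = (−1)^{n − #cycles} = (−1)^{33−6} = (−1)^27 = -1.
Via Zolotarev, sign(π_{19}) = (19|33) = -1.

-1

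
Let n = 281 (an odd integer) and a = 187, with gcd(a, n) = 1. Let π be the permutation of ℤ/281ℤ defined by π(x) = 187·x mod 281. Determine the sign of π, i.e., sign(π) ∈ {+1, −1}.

-1

Start at x=195: 195 → 216 → 209 → 24 → 273 → 190 → 124 → … (one orbit).
π_187 has 2 disjoint cycles with lengths [280, 1] on {0,…,280}.
sign(π) = (−1)^{n − #cycles} = (−1)^{281−2} = (−1)^279 = -1.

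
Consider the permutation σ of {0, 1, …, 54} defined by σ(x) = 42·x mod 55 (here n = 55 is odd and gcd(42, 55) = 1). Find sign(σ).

-1

Trace 34: π^k(34) = [34, 53, 26, 47, 49, 23, 31] for k=0..6.
π_42 has 6 disjoint cycles with lengths [20, 20, 5, 5, 4, 1] on {0,…,54}.
sign(π) = (−1)^{n − #cycles} = (−1)^{55−6} = (−1)^49 = -1.
The Jacobi symbol (42|55) = -1 (Zolotarev) agrees.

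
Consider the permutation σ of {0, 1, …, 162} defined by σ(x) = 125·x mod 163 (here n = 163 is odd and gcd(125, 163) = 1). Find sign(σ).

-1

Trace 105: π^k(105) = [105, 85, 30, 1, 125, 140, 59] for k=0..6.
10 cycles of lengths [18, 18, 18, 18, 18, 18, 18, 18, 18, 1].
10 cycles on 163: each ℓ→(−1)^(ℓ−1), product (−1)^153 = -1.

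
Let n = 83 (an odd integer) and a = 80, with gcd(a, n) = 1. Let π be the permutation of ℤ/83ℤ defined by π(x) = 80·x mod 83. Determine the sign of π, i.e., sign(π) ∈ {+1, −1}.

-1

Orbit of 38 under x↦80x: [38, 52, 10, 53, 7, 62, 63]… (length divides ord_83(80)).
π_80 has 2 disjoint cycles with lengths [82, 1] on {0,…,82}.
83 − 2 = 81 transpositions; sign(π) = (−1)^81 = -1.
(80|83)_J = -1 (Zolotarev's lemma cross-check).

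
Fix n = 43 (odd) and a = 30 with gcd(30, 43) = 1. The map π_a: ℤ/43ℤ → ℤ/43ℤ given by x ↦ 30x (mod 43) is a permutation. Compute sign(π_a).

-1

Start at x=30: 30 → 40 → 39 → 9 → 12 → 16 → 7 → … (one orbit).
2 cycles of lengths [42, 1].
43 − 2 = 41 transpositions; sign(π) = (−1)^41 = -1.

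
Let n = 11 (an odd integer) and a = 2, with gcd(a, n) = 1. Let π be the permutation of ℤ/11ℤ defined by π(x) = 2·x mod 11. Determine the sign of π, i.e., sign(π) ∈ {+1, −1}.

-1

Start at x=3: 3 → 6 → 1 → 2 → 4 → 8 → 5 → … (one orbit).
The orbit structure of x ↦ 2x mod 11: 2 orbits of sizes [10, 1].
2 cycles on 11: each ℓ→(−1)^(ℓ−1), product (−1)^9 = -1.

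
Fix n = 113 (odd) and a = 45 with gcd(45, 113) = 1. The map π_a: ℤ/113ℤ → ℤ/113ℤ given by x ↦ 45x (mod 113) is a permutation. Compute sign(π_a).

-1

Orbit of 85 under x↦45x: [85, 96, 26, 40, 105, 92, 72]… (length divides ord_113(45)).
Decompose π into cycles: lengths [112, 1] (2 cycles, including the fixed point 0).
sign(π) = (−1)^{n − #cycles} = (−1)^{113−2} = (−1)^111 = -1.
Check: (45/113) = -1 by Zolotarev.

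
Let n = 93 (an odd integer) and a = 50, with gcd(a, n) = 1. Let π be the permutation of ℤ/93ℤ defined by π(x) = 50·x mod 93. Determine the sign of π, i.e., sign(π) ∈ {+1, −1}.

-1

Trace 82: π^k(82) = [82, 8, 28, 5, 64, 38, 40] for k=0..6.
6 cycles of lengths [30, 30, 15, 15, 2, 1].
n − c = 93 − 6 = 87; sign = (−1)^87 = -1.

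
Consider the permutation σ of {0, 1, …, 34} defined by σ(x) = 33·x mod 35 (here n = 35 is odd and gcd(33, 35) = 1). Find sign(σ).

Orbit of 9 under x↦33x: [9, 17, 1, 33, 4, 27, 16]… (length divides ord_35(33)).
5 cycles of lengths [12, 12, 6, 4, 1].
sign(π) = (−1)^{n − #cycles} = (−1)^{35−5} = (−1)^30 = +1.
Zolotarev: (33|35) = +1, matching the cycle-count sign.

+1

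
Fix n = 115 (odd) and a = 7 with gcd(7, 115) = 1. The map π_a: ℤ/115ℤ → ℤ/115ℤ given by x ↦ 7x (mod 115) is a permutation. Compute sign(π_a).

+1

Start at x=83: 83 → 6 → 42 → 64 → 103 → 31 → 102 → … (one orbit).
π_7 has 5 disjoint cycles with lengths [44, 44, 22, 4, 1] on {0,…,114}.
5 cycles on 115: each ℓ→(−1)^(ℓ−1), product (−1)^110 = +1.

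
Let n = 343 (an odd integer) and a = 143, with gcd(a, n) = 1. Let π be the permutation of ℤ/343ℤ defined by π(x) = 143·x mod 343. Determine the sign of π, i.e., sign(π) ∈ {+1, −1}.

Start at x=239: 239 → 220 → 247 → 335 → 228 → 19 → 316 → … (one orbit).
π_143 has 4 disjoint cycles with lengths [294, 42, 6, 1] on {0,…,342}.
343 − 4 = 339 transpositions; sign(π) = (−1)^339 = -1.
Via Zolotarev, sign(π_{143}) = (143|343) = -1.

-1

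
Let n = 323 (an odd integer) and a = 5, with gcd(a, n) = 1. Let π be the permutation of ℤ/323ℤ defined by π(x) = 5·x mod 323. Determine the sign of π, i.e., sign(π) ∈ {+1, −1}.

Trace 55: π^k(55) = [55, 275, 83, 92, 137, 39, 195] for k=0..6.
Decompose π into cycles: lengths [144, 144, 16, 9, 9, 1] (6 cycles, including the fixed point 0).
With 6 cycles on 323 points, sign = (−1)^{323−6} = -1.
Check: (5/323) = -1 by Zolotarev.

-1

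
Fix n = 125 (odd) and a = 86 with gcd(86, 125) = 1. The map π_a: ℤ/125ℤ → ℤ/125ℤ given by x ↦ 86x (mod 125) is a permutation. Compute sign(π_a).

+1

Orbit of 81 under x↦86x: [81, 91, 76, 36, 96, 6, 16]… (length divides ord_125(86)).
Cycle lengths of π_86 on ℤ/125ℤ: [25, 25, 25, 25, 5, 5, 5, 5, 1, 1, 1, 1, 1]; 13 cycles in total.
Σ(ℓ_i−1) = 125−13 = 112; sign = (−1)^112 = +1.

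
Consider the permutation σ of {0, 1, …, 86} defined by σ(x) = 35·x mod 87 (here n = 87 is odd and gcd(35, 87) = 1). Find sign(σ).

-1

Trace 35: π^k(35) = [35, 7, 71, 49, 62, 82, 86] for k=0..6.
π_35 has 8 disjoint cycles with lengths [14, 14, 14, 14, 14, 14, 2, 1] on {0,…,86}.
sign(π) = (−1)^{n − #cycles} = (−1)^{87−8} = (−1)^79 = -1.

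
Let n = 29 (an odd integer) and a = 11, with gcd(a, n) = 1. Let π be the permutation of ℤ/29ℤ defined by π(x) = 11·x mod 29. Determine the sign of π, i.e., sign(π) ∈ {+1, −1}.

Orbit of 9 under x↦11x: [9, 12, 16, 2, 22, 10, 23]… (length divides ord_29(11)).
Cycle type of π: 28 + 1; total 2 cycles.
29 − 2 = 27 transpositions; sign(π) = (−1)^27 = -1.
Zolotarev: (11|29) = -1, matching the cycle-count sign.

-1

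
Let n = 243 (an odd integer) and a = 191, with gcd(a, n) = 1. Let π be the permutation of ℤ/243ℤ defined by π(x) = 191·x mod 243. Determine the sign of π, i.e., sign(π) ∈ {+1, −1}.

Start at x=16: 16 → 140 → 10 → 209 → 67 → 161 → 133 → … (one orbit).
6 cycles of lengths [162, 54, 18, 6, 2, 1].
With 6 cycles on 243 points, sign = (−1)^{243−6} = -1.

-1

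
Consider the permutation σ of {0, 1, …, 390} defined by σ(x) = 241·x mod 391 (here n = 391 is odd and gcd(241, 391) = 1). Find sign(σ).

+1

Start at x=32: 32 → 283 → 169 → 65 → 25 → 160 → 242 → … (one orbit).
Cycle lengths of π_241 on ℤ/391ℤ: [176, 176, 22, 16, 1]; 5 cycles in total.
sign(π) = (−1)^{n − #cycles} = (−1)^{391−5} = (−1)^386 = +1.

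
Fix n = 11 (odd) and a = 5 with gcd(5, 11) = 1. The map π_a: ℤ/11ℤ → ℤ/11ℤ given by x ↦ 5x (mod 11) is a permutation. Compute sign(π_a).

+1

Trace 3: π^k(3) = [3, 4, 9, 1, 5] for k=0..4.
Decompose π into cycles: lengths [5, 5, 1] (3 cycles, including the fixed point 0).
11 − 3 = 8 transpositions; sign(π) = (−1)^8 = +1.
Check: (5/11) = +1 by Zolotarev.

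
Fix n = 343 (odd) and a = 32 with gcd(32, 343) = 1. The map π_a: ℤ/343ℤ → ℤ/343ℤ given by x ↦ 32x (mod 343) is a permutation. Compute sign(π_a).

Trace 232: π^k(232) = [232, 221, 212, 267, 312, 37, 155] for k=0..6.
Decompose π into cycles: lengths [147, 147, 21, 21, 3, 3, 1] (7 cycles, including the fixed point 0).
With 7 cycles on 343 points, sign = (−1)^{343−7} = +1.
The Jacobi symbol (32|343) = +1 (Zolotarev) agrees.

+1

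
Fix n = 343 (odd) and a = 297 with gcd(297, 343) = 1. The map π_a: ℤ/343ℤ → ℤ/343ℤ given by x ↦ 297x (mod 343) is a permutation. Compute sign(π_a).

-1

Trace 115: π^k(115) = [115, 198, 153, 165, 299, 309, 192] for k=0..6.
Decompose π into cycles: lengths [294, 42, 6, 1] (4 cycles, including the fixed point 0).
343 − 4 = 339 transpositions; sign(π) = (−1)^339 = -1.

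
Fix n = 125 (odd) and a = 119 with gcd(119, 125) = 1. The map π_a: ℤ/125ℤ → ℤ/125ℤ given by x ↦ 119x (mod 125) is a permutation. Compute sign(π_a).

+1

Orbit of 71 under x↦119x: [71, 74, 56, 39, 16, 29, 76]… (length divides ord_125(119)).
π_119 has 7 disjoint cycles with lengths [50, 50, 10, 10, 2, 2, 1] on {0,…,124}.
125 − 7 = 118 transpositions; sign(π) = (−1)^118 = +1.
Check: (119/125) = +1 by Zolotarev.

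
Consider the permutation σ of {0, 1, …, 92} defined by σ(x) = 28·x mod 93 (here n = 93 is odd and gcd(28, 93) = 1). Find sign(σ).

+1

Trace 7: π^k(7) = [7, 10, 1, 28, 40, 4, 19] for k=0..6.
9 cycles of lengths [15, 15, 15, 15, 15, 15, 1, 1, 1].
Σ(ℓ_i−1) = 93−9 = 84; sign = (−1)^84 = +1.
Zolotarev: (28|93) = +1, matching the cycle-count sign.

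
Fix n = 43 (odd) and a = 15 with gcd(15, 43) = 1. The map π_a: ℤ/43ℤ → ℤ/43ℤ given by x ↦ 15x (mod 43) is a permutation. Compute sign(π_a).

+1

Orbit of 13 under x↦15x: [13, 23, 1, 15, 10, 21, 14]… (length divides ord_43(15)).
π_15 has 3 disjoint cycles with lengths [21, 21, 1] on {0,…,42}.
3 cycles on 43: each ℓ→(−1)^(ℓ−1), product (−1)^40 = +1.
Via Zolotarev, sign(π_{15}) = (15|43) = +1.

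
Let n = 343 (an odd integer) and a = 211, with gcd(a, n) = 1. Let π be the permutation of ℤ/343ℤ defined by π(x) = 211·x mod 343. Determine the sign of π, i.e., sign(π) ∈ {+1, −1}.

+1

Orbit of 197 under x↦211x: [197, 64, 127, 43, 155, 120, 281]… (length divides ord_343(211)).
π_211 has 19 disjoint cycles with lengths [49, 49, 49, 49, 49, 49, 7, 7, 7, 7, 7, 7, 1, 1, 1, 1, 1, 1, 1] on {0,…,342}.
sign(π) = (−1)^{n − #cycles} = (−1)^{343−19} = (−1)^324 = +1.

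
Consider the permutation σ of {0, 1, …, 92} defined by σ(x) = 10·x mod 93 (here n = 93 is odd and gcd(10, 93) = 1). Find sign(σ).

+1

Orbit of 64 under x↦10x: [64, 82, 76, 16, 67, 19, 4]… (length divides ord_93(10)).
π_10 has 9 disjoint cycles with lengths [15, 15, 15, 15, 15, 15, 1, 1, 1] on {0,…,92}.
With 9 cycles on 93 points, sign = (−1)^{93−9} = +1.
Via Zolotarev, sign(π_{10}) = (10|93) = +1.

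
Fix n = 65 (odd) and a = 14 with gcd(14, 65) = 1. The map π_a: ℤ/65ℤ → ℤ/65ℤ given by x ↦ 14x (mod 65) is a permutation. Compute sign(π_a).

Start at x=14: 14 → 1 → 14 (one orbit).
π_14 has 39 disjoint cycles with lengths [2, 2, 2, 2, 2, 2, 2, 2, 2, 2, 2, 2, 2, 2, 2, 2, 2, 2, 2, 2, 2, 2, 2, 2, 2, 2, 1, 1, 1, 1, 1, 1, 1, 1, 1, 1, 1, 1, 1] on {0,…,64}.
39 cycles on 65: each ℓ→(−1)^(ℓ−1), product (−1)^26 = +1.
Zolotarev: (14|65) = +1, matching the cycle-count sign.

+1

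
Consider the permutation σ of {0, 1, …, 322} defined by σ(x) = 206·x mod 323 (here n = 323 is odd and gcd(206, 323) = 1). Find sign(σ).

+1

Orbit of 138 under x↦206x: [138, 4, 178, 169, 253, 115, 111]… (length divides ord_323(206)).
Decompose π into cycles: lengths [72, 72, 72, 72, 9, 9, 8, 8, 1] (9 cycles, including the fixed point 0).
Σ(ℓ_i−1) = 323−9 = 314; sign = (−1)^314 = +1.
Zolotarev: (206|323) = +1, matching the cycle-count sign.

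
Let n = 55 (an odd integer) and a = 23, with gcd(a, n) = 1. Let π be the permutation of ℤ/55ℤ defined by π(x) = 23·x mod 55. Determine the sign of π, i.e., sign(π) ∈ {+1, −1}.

Start at x=1: 1 → 23 → 34 → 12 → 1 (one orbit).
Decompose π into cycles: lengths [4, 4, 4, 4, 4, 4, 4, 4, 4, 4, 4, 1, 1, 1, 1, 1, 1, 1, 1, 1, 1, 1] (22 cycles, including the fixed point 0).
Σ(ℓ_i−1) = 55−22 = 33; sign = (−1)^33 = -1.

-1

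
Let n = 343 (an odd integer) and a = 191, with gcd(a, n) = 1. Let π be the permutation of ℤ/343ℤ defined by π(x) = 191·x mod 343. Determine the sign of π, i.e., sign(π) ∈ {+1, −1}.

+1

Trace 50: π^k(50) = [50, 289, 319, 218, 135, 60, 141] for k=0..6.
Decompose π into cycles: lengths [147, 147, 21, 21, 3, 3, 1] (7 cycles, including the fixed point 0).
With 7 cycles on 343 points, sign = (−1)^{343−7} = +1.
The Jacobi symbol (191|343) = +1 (Zolotarev) agrees.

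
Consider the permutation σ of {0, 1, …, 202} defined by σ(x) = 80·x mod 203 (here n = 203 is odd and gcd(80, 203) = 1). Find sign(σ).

Orbit of 30 under x↦80x: [30, 167, 165, 5, 197, 129, 170]… (length divides ord_203(80)).
8 cycles of lengths [42, 42, 42, 42, 14, 14, 6, 1].
Σ(ℓ_i−1) = 203−8 = 195; sign = (−1)^195 = -1.
Check: (80/203) = -1 by Zolotarev.

-1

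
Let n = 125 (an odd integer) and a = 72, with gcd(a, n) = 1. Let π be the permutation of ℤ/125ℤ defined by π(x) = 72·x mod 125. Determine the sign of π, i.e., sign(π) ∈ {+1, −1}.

Trace 77: π^k(77) = [77, 44, 43, 96, 37, 39, 58] for k=0..6.
Decompose π into cycles: lengths [100, 20, 4, 1] (4 cycles, including the fixed point 0).
n − c = 125 − 4 = 121; sign = (−1)^121 = -1.

-1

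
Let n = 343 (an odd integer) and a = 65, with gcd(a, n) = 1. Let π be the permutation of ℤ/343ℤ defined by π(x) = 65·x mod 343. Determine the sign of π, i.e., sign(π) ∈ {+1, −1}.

+1

Trace 79: π^k(79) = [79, 333, 36, 282, 151, 211, 338] for k=0..6.
π_65 has 7 disjoint cycles with lengths [147, 147, 21, 21, 3, 3, 1] on {0,…,342}.
n − c = 343 − 7 = 336; sign = (−1)^336 = +1.
(65|343)_J = +1 (Zolotarev's lemma cross-check).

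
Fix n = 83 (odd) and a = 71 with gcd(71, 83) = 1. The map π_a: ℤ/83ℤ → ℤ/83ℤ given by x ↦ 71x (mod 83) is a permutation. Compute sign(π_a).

Start at x=77: 77 → 72 → 49 → 76 → 1 → 71 → 61 → … (one orbit).
Decompose π into cycles: lengths [82, 1] (2 cycles, including the fixed point 0).
sign(π) = (−1)^{n − #cycles} = (−1)^{83−2} = (−1)^81 = -1.
(71|83)_J = -1 (Zolotarev's lemma cross-check).

-1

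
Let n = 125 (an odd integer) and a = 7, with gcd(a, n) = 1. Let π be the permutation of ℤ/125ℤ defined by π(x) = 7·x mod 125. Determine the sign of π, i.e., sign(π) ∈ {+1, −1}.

Orbit of 57 under x↦7x: [57, 24, 43, 51, 107, 124, 118]… (length divides ord_125(7)).
Cycle lengths of π_7 on ℤ/125ℤ: [20, 20, 20, 20, 20, 4, 4, 4, 4, 4, 4, 1]; 12 cycles in total.
12 cycles on 125: each ℓ→(−1)^(ℓ−1), product (−1)^113 = -1.
(7|125)_J = -1 (Zolotarev's lemma cross-check).

-1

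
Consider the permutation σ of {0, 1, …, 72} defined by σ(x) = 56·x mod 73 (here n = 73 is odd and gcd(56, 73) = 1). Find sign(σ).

-1

Trace 17: π^k(17) = [17, 3, 22, 64, 7, 27, 52] for k=0..6.
Cycle lengths of π_56 on ℤ/73ℤ: [24, 24, 24, 1]; 4 cycles in total.
sign(π) = (−1)^{n − #cycles} = (−1)^{73−4} = (−1)^69 = -1.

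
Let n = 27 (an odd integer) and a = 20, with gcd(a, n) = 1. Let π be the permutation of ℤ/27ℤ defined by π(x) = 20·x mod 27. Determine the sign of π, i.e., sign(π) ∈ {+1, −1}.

-1

Start at x=16: 16 → 23 → 1 → 20 → 22 → 8 → 25 → … (one orbit).
4 cycles of lengths [18, 6, 2, 1].
With 4 cycles on 27 points, sign = (−1)^{27−4} = -1.
The Jacobi symbol (20|27) = -1 (Zolotarev) agrees.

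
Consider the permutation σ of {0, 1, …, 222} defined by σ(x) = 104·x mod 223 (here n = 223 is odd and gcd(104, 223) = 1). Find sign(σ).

Orbit of 108 under x↦104x: [108, 82, 54, 41, 27, 132, 125]… (length divides ord_223(104)).
Cycle lengths of π_104 on ℤ/223ℤ: [74, 74, 74, 1]; 4 cycles in total.
223 − 4 = 219 transpositions; sign(π) = (−1)^219 = -1.
Check: (104/223) = -1 by Zolotarev.

-1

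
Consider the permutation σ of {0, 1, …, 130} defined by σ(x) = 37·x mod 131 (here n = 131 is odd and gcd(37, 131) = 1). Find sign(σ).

-1

Orbit of 28 under x↦37x: [28, 119, 80, 78, 4, 17, 105]… (length divides ord_131(37)).
Cycle type of π: 130 + 1; total 2 cycles.
n − c = 131 − 2 = 129; sign = (−1)^129 = -1.
Check: (37/131) = -1 by Zolotarev.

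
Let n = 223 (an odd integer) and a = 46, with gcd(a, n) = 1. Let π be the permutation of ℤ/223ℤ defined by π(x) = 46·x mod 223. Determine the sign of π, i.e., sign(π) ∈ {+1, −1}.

Orbit of 211 under x↦46x: [211, 117, 30, 42, 148, 118, 76]… (length divides ord_223(46)).
Decompose π into cycles: lengths [222, 1] (2 cycles, including the fixed point 0).
n − c = 223 − 2 = 221; sign = (−1)^221 = -1.
Via Zolotarev, sign(π_{46}) = (46|223) = -1.

-1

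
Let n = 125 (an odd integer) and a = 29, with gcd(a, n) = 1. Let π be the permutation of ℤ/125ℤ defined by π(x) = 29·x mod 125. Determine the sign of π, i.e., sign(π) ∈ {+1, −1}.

Orbit of 9 under x↦29x: [9, 11, 69, 1, 29, 91, 14]… (length divides ord_125(29)).
Cycle type of π: 50×2 + 10×2 + 2×2 + 1; total 7 cycles.
125 − 7 = 118 transpositions; sign(π) = (−1)^118 = +1.
Via Zolotarev, sign(π_{29}) = (29|125) = +1.

+1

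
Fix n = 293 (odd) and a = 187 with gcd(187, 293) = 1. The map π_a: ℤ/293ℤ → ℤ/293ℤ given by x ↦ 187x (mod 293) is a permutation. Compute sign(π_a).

Start at x=14: 14 → 274 → 256 → 113 → 35 → 99 → 54 → … (one orbit).
Decompose π into cycles: lengths [292, 1] (2 cycles, including the fixed point 0).
sign(π) = (−1)^{n − #cycles} = (−1)^{293−2} = (−1)^291 = -1.

-1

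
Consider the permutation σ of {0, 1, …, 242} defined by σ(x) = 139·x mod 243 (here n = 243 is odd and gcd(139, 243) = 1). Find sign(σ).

+1

Trace 76: π^k(76) = [76, 115, 190, 166, 232, 172, 94] for k=0..6.
Cycle type of π: 81×2 + 27×2 + 9×2 + 3×2 + 1×3; total 11 cycles.
n − c = 243 − 11 = 232; sign = (−1)^232 = +1.
The Jacobi symbol (139|243) = +1 (Zolotarev) agrees.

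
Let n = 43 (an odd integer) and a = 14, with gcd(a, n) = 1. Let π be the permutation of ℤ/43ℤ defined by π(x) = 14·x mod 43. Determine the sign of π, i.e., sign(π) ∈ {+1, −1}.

+1

Start at x=6: 6 → 41 → 15 → 38 → 16 → 9 → 40 → … (one orbit).
Cycle lengths of π_14 on ℤ/43ℤ: [21, 21, 1]; 3 cycles in total.
3 cycles on 43: each ℓ→(−1)^(ℓ−1), product (−1)^40 = +1.
Check: (14/43) = +1 by Zolotarev.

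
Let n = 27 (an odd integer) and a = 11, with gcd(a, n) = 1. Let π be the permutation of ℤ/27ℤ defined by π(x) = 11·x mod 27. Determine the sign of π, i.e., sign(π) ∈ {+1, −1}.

Orbit of 7 under x↦11x: [7, 23, 10, 2, 22, 26, 16]… (length divides ord_27(11)).
4 cycles of lengths [18, 6, 2, 1].
sign(π) = (−1)^{n − #cycles} = (−1)^{27−4} = (−1)^23 = -1.
Check: (11/27) = -1 by Zolotarev.

-1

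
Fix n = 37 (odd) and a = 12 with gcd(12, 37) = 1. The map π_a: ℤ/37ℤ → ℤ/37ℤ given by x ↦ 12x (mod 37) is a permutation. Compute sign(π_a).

+1

Orbit of 9 under x↦12x: [9, 34, 1, 12, 33, 26, 16]… (length divides ord_37(12)).
Decompose π into cycles: lengths [9, 9, 9, 9, 1] (5 cycles, including the fixed point 0).
Σ(ℓ_i−1) = 37−5 = 32; sign = (−1)^32 = +1.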